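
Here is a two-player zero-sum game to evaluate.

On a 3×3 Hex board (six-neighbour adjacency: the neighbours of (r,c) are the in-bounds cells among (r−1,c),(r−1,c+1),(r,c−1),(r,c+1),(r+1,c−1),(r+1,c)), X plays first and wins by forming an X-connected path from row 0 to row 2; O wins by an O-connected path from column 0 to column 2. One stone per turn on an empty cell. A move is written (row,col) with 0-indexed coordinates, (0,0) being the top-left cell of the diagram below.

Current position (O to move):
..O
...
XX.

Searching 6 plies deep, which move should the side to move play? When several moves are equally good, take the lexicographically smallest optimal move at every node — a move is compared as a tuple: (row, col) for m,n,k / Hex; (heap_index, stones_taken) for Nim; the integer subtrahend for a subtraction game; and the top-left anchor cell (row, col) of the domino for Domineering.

O's best at [..O/.../XX.]: (0,1)

p1 O@[..O/.../XX.]: (0,0)[O.O/.../XX.]-1 (0,1)[.OO/.../XX.]+1* (1,0)[..O/O../XX.]+1 (1,1)[..O/.O./XX.]-1 (1,2)[..O/..O/XX.]-1 (2,2)[..O/.../XXO]-1
p2 X@[.OO/.../XX.]: (0,0)[XOO/.../XX.]-1* (1,0)[.OO/X../XX.]-1 (1,1)[.OO/.X./XX.]-1 (1,2)[.OO/..X/XX.]-1 (2,2)[.OO/.../XXX]-1
p3 O@[XOO/.../XX.]: (1,0)[XOO/O../XX.]+1* (1,1)[XOO/.O./XX.]-1 (1,2)[XOO/..O/XX.]-1 (2,2)[XOO/.../XXO]-1
p4 X@[XOO/O../XX.] terminal -1; root [..O/.../XX.] d6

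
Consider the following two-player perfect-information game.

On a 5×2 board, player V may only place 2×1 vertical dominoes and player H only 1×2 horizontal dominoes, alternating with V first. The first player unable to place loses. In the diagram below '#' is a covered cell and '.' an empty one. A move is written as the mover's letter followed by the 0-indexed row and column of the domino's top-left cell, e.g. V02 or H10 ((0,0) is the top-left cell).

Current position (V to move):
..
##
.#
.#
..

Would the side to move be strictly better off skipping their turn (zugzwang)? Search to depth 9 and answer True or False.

zugzwang(../##/.#/.#/.., V) = False

ply 1, V at ../##/.#/.#/.. | V20=-1→../##/##/##/..*; V30=-1→../##/.#/##/#.
ply 2, H at ../##/##/##/.. | H00=+1→##/##/##/##/..*; H40=+1→../##/##/##/##
ply 3: ##/##/##/##/.. is terminal -1 (V); from ../##/.#/.#/.. depth 9
pass branch (H moves first from the same position):
  | ply 1, H at ../##/.#/.#/.. | H00=-1→##/##/.#/.#/..; H40=+1→../##/.#/.#/##*
  | ply 2, V at ../##/.#/.#/## | V20=-1→../##/##/##/##*
  | ply 3, H at ../##/##/##/## | H00=+1→##/##/##/##/##*
  | ply 4: ##/##/##/##/## is terminal -1 (V); from ../##/.#/.#/.. depth 9
V moving scores -1; V passing scores -1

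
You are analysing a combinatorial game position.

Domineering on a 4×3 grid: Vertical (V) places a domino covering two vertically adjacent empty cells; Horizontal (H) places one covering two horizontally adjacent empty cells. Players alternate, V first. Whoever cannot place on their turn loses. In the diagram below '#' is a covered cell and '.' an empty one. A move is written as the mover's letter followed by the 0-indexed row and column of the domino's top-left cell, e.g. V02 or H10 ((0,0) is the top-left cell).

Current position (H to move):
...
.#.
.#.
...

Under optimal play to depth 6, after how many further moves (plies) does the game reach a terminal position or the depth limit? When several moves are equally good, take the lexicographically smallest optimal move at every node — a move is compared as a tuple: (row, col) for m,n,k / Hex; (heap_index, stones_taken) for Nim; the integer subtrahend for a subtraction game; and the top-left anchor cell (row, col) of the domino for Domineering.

ply 1, H at .../.#./.#./... | H00=-1→##./.#./.#./...*; H01=-1→.##/.#./.#./...; H30=-1→.../.#./.#./##.; H31=-1→.../.#./.#./.##
ply 2, V at ##./.#./.#./... | V02=+1→###/.##/.#./...*; V10=+1→##./##./##./...; V12=+1→##./.##/.##/...; V20=+1→##./.#./##./#..; V22=+1→##./.#./.##/..#
ply 3, H at ###/.##/.#./... | H30=-1→###/.##/.#./##.*; H31=-1→###/.##/.#./.##
ply 4, V at ###/.##/.#./##. | V10=+1→###/###/##./##.*; V22=+1→###/.##/.##/###
ply 5: ###/###/##./##. is terminal -1 (H); from .../.#./.#./... depth 6

PV length from [.../.#./.#./...]: 4 plies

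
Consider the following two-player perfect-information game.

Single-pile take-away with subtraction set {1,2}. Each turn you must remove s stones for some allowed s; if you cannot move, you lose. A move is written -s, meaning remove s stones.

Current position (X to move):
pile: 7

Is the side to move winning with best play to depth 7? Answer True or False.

[7] X move#1: -1:+1/6*, -2:-1/5
[6] O move#2: -1:-1/5*, -2:-1/4
[5] X move#3: -1:-1/4, -2:+1/3*
[3] O move#4: -1:-1/2*, -2:-1/1
[2] X move#5: -1:-1/1, -2:+1/0*
[0] end (terminal -1, O#6); searched 7 to 7

X winning at [7]: True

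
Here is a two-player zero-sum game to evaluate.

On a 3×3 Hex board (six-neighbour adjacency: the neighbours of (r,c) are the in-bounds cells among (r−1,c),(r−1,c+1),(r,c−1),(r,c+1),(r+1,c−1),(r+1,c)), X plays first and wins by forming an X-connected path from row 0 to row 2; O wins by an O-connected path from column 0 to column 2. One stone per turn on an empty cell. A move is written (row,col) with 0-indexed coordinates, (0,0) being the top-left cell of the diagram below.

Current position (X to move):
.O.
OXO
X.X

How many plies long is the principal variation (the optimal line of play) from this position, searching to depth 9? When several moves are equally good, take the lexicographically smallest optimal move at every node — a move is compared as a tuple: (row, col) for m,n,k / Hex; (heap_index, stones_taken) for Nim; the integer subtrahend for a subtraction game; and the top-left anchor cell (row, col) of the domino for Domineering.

PV length from [.O./OXO/X.X]: 1 ply

[.O./OXO/X.X] X move#1: (0,0):-1/XO./OXO/X.X, (0,2):+1/.OX/OXO/X.X*, (2,1):-1/.O./OXO/XXX
[.OX/OXO/X.X] end (terminal -1, O#2); searched .O./OXO/X.X to 9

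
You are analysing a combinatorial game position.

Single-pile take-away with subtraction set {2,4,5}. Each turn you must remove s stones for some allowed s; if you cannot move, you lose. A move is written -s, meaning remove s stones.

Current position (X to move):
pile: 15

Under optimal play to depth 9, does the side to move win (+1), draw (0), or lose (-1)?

value(15, X) = -1

ply 1, X at 15 | -2=-1→13*; -4=-1→11; -5=-1→10
ply 2, O at 13 | -2=-1→11; -4=-1→9; -5=+1→8*
ply 3, X at 8 | -2=-1→6*; -4=-1→4; -5=-1→3
ply 4, O at 6 | -2=-1→4; -4=-1→2; -5=+1→1*
ply 5: 1 is terminal -1 (X); from 15 depth 9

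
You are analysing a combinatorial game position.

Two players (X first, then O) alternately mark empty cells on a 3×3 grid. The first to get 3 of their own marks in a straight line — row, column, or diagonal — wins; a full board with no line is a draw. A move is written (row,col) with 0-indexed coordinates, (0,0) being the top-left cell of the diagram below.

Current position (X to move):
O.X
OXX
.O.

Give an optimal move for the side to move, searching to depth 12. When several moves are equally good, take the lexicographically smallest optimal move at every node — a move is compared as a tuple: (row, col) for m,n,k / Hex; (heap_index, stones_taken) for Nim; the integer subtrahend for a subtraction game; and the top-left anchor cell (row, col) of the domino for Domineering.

[O.X/OXX/.O.] X move#1: (0,1):-1/OXX/OXX/.O., (2,0):+1/O.X/OXX/XO.*, (2,2):+1/O.X/OXX/.OX
[O.X/OXX/XO.] end (terminal -1, O#2); searched O.X/OXX/.O. to 12

X's best at [O.X/OXX/.O.]: (2,0)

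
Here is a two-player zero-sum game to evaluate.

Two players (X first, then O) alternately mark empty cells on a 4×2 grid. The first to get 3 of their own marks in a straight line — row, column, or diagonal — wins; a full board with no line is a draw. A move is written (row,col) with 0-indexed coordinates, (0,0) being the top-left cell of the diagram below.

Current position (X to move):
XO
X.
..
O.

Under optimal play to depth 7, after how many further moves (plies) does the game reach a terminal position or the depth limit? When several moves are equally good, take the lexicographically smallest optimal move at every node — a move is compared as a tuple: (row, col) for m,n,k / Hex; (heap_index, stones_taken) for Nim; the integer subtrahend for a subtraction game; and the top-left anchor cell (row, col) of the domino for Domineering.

ply 1, X at XO/X./../O. | (1,1)=+0→XO/XX/../O.; (2,0)=+1→XO/X./X./O.*; (2,1)=+0→XO/X./.X/O.; (3,1)=+0→XO/X./../OX
ply 2: XO/X./X./O. is terminal -1 (O); from XO/X./../O. depth 7

PV length from [XO/X./../O.]: 1 ply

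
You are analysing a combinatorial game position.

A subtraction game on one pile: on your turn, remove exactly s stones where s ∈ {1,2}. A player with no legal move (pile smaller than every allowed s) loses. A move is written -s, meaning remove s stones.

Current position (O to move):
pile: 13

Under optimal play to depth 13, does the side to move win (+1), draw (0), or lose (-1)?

value(13, O) = +1

ply 1, O at 13 | -1=+1→12*; -2=-1→11
ply 2, X at 12 | -1=-1→11*; -2=-1→10
ply 3, O at 11 | -1=-1→10; -2=+1→9*
ply 4, X at 9 | -1=-1→8*; -2=-1→7
ply 5, O at 8 | -1=-1→7; -2=+1→6*
ply 6, X at 6 | -1=-1→5*; -2=-1→4
ply 7, O at 5 | -1=-1→4; -2=+1→3*
ply 8, X at 3 | -1=-1→2*; -2=-1→1
ply 9, O at 2 | -1=-1→1; -2=+1→0*
ply 10: 0 is terminal -1 (X); from 13 depth 13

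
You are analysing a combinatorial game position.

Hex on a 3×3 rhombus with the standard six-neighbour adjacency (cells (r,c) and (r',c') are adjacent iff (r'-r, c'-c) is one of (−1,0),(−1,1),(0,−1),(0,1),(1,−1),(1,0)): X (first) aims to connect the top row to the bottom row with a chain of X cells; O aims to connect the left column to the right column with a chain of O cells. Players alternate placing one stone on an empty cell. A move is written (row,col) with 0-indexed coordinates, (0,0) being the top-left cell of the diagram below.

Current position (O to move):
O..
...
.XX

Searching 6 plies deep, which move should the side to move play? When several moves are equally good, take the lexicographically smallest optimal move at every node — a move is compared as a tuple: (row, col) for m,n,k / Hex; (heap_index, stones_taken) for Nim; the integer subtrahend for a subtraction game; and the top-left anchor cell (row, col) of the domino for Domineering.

O's best at [O../.../.XX]: (0,2)

p1 O@[O../.../.XX]: (0,1)[OO./.../.XX]-1 (0,2)[O.O/.../.XX]+1* (1,0)[O../O../.XX]-1 (1,1)[O../.O./.XX]+1 (1,2)[O../..O/.XX]-1 (2,0)[O../.../OXX]-1
p2 X@[O.O/.../.XX]: (0,1)[OXO/.../.XX]-1* (1,0)[O.O/X../.XX]-1 (1,1)[O.O/.X./.XX]-1 (1,2)[O.O/..X/.XX]-1 (2,0)[O.O/.../XXX]-1
p3 O@[OXO/.../.XX]: (1,0)[OXO/O../.XX]-1 (1,1)[OXO/.O./.XX]+1* (1,2)[OXO/..O/.XX]-1 (2,0)[OXO/.../OXX]-1
p4 X@[OXO/.O./.XX]: (1,0)[OXO/XO./.XX]-1* (1,2)[OXO/.OX/.XX]-1 (2,0)[OXO/.O./XXX]-1
p5 O@[OXO/XO./.XX]: (1,2)[OXO/XOO/.XX]-1 (2,0)[OXO/XO./OXX]+1*
p6 X@[OXO/XO./OXX] terminal -1; root [O../.../.XX] d6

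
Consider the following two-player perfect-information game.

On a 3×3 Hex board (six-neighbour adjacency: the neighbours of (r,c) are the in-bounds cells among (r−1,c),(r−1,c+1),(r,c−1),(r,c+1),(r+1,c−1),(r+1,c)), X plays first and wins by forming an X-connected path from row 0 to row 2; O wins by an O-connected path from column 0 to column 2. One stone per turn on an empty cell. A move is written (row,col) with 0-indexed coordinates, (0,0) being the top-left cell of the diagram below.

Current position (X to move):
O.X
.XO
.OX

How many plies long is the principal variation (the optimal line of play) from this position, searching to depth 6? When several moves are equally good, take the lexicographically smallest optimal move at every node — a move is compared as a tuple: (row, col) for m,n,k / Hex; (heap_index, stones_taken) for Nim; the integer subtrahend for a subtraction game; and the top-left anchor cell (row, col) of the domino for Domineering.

PV length from [O.X/.XO/.OX]: 1 ply

p1 X@[O.X/.XO/.OX]: (0,1)[OXX/.XO/.OX]-1 (1,0)[O.X/XXO/.OX]-1 (2,0)[O.X/.XO/XOX]+1*
p2 O@[O.X/.XO/XOX] terminal -1; root [O.X/.XO/.OX] d6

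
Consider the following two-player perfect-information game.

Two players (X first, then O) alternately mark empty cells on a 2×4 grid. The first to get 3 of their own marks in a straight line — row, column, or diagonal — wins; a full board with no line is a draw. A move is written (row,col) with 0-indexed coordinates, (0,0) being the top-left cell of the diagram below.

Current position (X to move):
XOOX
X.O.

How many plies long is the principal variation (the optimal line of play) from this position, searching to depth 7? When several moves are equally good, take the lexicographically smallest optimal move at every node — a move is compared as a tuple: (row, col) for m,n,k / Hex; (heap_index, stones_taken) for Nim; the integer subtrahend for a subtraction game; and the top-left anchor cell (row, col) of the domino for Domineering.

p1 X@[XOOX/X.O.]: (1,1)[XOOX/XXO.]+0* (1,3)[XOOX/X.OX]+0
p2 O@[XOOX/XXO.]: (1,3)[XOOX/XXOO]+0*
p3 X@[XOOX/XXOO] terminal +0; root [XOOX/X.O.] d7

PV length from [XOOX/X.O.]: 2 plies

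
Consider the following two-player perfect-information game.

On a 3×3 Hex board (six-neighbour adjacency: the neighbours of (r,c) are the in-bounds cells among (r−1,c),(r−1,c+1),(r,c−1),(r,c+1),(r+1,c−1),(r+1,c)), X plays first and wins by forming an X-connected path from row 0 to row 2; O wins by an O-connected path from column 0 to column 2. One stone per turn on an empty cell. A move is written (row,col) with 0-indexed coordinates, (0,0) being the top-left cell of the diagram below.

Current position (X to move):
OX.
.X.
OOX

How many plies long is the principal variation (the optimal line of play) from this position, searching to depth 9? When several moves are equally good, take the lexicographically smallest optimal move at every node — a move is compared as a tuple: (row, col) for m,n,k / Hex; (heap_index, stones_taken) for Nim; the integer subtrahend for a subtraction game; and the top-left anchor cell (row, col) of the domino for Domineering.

PV length from [OX./.X./OOX]: 1 ply

[OX./.X./OOX] X move#1: (0,2):-1/OXX/.X./OOX, (1,0):-1/OX./XX./OOX, (1,2):+1/OX./.XX/OOX*
[OX./.XX/OOX] end (terminal -1, O#2); searched OX./.X./OOX to 9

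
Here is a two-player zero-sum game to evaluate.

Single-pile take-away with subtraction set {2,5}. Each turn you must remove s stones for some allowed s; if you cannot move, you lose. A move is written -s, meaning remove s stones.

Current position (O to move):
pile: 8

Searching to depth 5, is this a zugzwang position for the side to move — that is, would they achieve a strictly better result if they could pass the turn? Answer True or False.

ply 1, O at 8 | -2=-1→6*; -5=-1→3
ply 2, X at 6 | -2=+1→4*; -5=+1→1
ply 3, O at 4 | -2=-1→2*
ply 4, X at 2 | -2=+1→0*
ply 5: 0 is terminal -1 (O); from 8 depth 5
if O skipped the turn, X would face:
~ ply 1, X at 8 | -2=-1→6*; -5=-1→3
~ ply 2, O at 6 | -2=+1→4*; -5=+1→1
~ ply 3, X at 4 | -2=-1→2*
~ ply 4, O at 2 | -2=+1→0*
~ ply 5: 0 is terminal -1 (X); from 8 depth 5
compare (O): move=-1 vs pass=+1

zugzwang(8, O) = True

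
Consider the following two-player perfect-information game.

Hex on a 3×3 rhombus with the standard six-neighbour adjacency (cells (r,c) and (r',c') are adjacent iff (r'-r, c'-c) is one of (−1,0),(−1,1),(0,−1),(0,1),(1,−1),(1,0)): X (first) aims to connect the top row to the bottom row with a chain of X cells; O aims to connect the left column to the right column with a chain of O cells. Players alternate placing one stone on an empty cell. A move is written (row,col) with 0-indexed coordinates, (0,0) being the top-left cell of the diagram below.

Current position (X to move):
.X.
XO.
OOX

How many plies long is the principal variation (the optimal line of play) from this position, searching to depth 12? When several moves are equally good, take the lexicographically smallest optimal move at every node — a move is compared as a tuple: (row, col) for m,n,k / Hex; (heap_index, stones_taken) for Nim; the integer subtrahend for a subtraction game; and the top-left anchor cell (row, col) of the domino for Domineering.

PV length from [.X./XO./OOX]: 2 plies

ply 1, X at .X./XO./OOX | (0,0)=-1→XX./XO./OOX*; (0,2)=-1→.XX/XO./OOX; (1,2)=-1→.X./XOX/OOX
ply 2, O at XX./XO./OOX | (0,2)=+1→XXO/XO./OOX*; (1,2)=+1→XX./XOO/OOX
ply 3: XXO/XO./OOX is terminal -1 (X); from .X./XO./OOX depth 12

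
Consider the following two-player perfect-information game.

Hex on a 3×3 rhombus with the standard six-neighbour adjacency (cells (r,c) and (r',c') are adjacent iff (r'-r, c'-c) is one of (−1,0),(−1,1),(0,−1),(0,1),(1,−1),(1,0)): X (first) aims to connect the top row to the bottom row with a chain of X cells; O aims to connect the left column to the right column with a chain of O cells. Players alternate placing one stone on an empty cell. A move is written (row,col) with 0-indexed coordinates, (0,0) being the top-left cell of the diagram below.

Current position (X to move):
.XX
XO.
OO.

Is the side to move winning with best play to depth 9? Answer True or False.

[.XX/XO./OO.] X move#1: (0,0):-1/XXX/XO./OO.*, (1,2):-1/.XX/XOX/OO., (2,2):-1/.XX/XO./OOX
[XXX/XO./OO.] O move#2: (1,2):+1/XXX/XOO/OO.*, (2,2):+1/XXX/XO./OOO
[XXX/XOO/OO.] end (terminal -1, X#3); searched .XX/XO./OO. to 9

X winning at [.XX/XO./OO.]: False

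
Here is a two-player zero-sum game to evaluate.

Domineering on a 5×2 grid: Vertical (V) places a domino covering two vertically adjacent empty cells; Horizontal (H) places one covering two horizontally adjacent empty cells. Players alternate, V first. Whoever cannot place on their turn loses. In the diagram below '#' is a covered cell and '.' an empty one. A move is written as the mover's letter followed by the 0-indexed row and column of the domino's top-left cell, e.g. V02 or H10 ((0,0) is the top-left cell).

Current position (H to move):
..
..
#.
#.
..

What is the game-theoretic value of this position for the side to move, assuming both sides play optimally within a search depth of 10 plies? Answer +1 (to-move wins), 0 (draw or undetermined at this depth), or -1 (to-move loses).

p1 H@[../../#./#./..]: H00[##/../#./#./..]+1* H10[../##/#./#./..]+1 H40[../../#./#./##]-1
p2 V@[##/../#./#./..]: V11[##/.#/##/#./..]-1* V21[##/../##/##/..]-1 V31[##/../#./##/.#]-1
p3 H@[##/.#/##/#./..]: H40[##/.#/##/#./##]+1*
p4 V@[##/.#/##/#./##] terminal -1; root [../../#./#./..] d10

value(../../#./#./.., H) = +1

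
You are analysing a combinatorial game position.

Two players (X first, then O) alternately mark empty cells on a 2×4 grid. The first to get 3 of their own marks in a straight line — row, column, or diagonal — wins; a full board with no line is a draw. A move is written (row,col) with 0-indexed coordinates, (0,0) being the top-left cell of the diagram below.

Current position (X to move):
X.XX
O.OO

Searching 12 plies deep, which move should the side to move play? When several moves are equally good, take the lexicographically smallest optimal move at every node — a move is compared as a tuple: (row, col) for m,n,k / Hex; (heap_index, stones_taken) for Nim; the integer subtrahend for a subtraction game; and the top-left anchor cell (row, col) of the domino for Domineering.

p1 X@[X.XX/O.OO]: (0,1)[XXXX/O.OO]+1* (1,1)[X.XX/OXOO]+0
p2 O@[XXXX/O.OO] terminal -1; root [X.XX/O.OO] d12

X's best at [X.XX/O.OO]: (0,1)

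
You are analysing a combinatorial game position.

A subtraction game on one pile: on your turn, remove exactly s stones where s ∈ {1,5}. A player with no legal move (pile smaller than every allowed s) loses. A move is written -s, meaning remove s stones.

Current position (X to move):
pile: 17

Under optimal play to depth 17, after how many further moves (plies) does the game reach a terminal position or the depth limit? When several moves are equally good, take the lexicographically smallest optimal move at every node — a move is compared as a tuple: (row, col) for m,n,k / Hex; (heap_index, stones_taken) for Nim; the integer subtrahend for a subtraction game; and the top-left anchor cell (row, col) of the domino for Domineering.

PV length from [17]: 17 plies

[17] X move#1: -1:+1/16*, -5:+1/12
[16] O move#2: -1:-1/15*, -5:-1/11
[15] X move#3: -1:+1/14*, -5:+1/10
[14] O move#4: -1:-1/13*, -5:-1/9
[13] X move#5: -1:+1/12*, -5:+1/8
[12] O move#6: -1:-1/11*, -5:-1/7
[11] X move#7: -1:+1/10*, -5:+1/6
[10] O move#8: -1:-1/9*, -5:-1/5
[9] X move#9: -1:+1/8*, -5:+1/4
[8] O move#10: -1:-1/7*, -5:-1/3
[7] X move#11: -1:+1/6*, -5:+1/2
[6] O move#12: -1:-1/5*, -5:-1/1
[5] X move#13: -1:+1/4*, -5:+1/0
[4] O move#14: -1:-1/3*
[3] X move#15: -1:+1/2*
[2] O move#16: -1:-1/1*
[1] X move#17: -1:+1/0*
[0] end (terminal -1, O#18); searched 17 to 17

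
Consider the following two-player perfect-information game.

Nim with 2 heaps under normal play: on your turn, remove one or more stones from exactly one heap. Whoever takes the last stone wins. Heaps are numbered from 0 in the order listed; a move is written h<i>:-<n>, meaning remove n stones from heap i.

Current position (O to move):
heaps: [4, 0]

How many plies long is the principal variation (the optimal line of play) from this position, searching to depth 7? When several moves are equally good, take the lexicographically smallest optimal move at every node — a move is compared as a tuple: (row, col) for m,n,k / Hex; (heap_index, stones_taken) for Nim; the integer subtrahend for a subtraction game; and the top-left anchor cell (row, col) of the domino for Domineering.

PV length from [(4,0)]: 1 ply

ply 1, O at (4,0) | h0:-1=-1→(3,0); h0:-2=-1→(2,0); h0:-3=-1→(1,0); h0:-4=+1→(0,0)*
ply 2: (0,0) is terminal -1 (X); from (4,0) depth 7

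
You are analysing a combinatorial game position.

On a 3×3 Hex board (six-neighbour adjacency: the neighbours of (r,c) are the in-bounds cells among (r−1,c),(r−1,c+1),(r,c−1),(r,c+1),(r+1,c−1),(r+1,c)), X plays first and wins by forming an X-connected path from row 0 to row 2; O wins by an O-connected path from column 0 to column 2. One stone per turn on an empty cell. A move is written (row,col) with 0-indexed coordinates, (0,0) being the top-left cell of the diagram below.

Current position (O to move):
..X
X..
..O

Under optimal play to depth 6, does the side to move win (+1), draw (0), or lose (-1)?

value(..X/X../..O, O) = -1

[..X/X../..O] O move#1: (0,0):-1/O.X/X../..O*, (0,1):-1/.OX/X../..O, (1,1):-1/..X/XO./..O, (1,2):-1/..X/X.O/..O, (2,0):-1/..X/X../O.O, (2,1):-1/..X/X../.OO
[O.X/X../..O] X move#2: (0,1):+1/OXX/X../..O*, (1,1):+1/O.X/XX./..O, (1,2):+1/O.X/X.X/..O, (2,0):+1/O.X/X../X.O, (2,1):+1/O.X/X../.XO
[OXX/X../..O] O move#3: (1,1):-1/OXX/XO./..O*, (1,2):-1/OXX/X.O/..O, (2,0):-1/OXX/X../O.O, (2,1):-1/OXX/X../.OO
[OXX/XO./..O] X move#4: (1,2):+1/OXX/XOX/..O*, (2,0):+1/OXX/XO./X.O, (2,1):+1/OXX/XO./.XO
[OXX/XOX/..O] O move#5: (2,0):-1/OXX/XOX/O.O*, (2,1):-1/OXX/XOX/.OO
[OXX/XOX/O.O] X move#6: (2,1):+1/OXX/XOX/OXO*
[OXX/XOX/OXO] end (terminal -1, O#7); searched ..X/X../..O to 6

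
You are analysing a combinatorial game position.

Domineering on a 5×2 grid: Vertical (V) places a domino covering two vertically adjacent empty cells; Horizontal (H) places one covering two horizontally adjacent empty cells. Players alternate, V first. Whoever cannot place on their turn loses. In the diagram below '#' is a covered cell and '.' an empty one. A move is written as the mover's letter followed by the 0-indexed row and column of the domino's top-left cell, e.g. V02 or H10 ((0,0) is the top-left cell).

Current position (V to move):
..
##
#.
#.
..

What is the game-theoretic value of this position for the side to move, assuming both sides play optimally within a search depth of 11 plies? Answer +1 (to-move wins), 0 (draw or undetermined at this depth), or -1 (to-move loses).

value(../##/#./#./.., V) = -1

[../##/#./#./..] V move#1: V21:-1/../##/##/##/..*, V31:-1/../##/#./##/.#
[../##/##/##/..] H move#2: H00:+1/##/##/##/##/..*, H40:+1/../##/##/##/##
[##/##/##/##/..] end (terminal -1, V#3); searched ../##/#./#./.. to 11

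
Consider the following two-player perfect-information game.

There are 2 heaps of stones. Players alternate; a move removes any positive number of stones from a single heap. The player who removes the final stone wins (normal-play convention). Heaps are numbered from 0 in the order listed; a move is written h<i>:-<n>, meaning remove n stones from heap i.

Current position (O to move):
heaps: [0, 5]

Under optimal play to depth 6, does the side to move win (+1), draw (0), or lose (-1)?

value((0,5), O) = +1

[(0,5)] O move#1: h1:-1:-1/(0,4), h1:-2:-1/(0,3), h1:-3:-1/(0,2), h1:-4:-1/(0,1), h1:-5:+1/(0,0)*
[(0,0)] end (terminal -1, X#2); searched (0,5) to 6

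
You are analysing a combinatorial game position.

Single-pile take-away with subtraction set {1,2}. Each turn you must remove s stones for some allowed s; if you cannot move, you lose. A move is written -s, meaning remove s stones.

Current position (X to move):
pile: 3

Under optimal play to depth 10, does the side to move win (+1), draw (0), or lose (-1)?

value(3, X) = -1

ply 1, X at 3 | -1=-1→2*; -2=-1→1
ply 2, O at 2 | -1=-1→1; -2=+1→0*
ply 3: 0 is terminal -1 (X); from 3 depth 10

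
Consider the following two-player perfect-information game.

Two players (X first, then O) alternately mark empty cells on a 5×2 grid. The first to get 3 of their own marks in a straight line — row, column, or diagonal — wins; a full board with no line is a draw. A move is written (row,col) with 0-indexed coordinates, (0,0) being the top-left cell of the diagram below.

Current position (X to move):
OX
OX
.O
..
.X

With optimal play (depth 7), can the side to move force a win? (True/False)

X winning at [OX/OX/.O/../.X]: False

p1 X@[OX/OX/.O/../.X]: (2,0)[OX/OX/XO/../.X]+0* (3,0)[OX/OX/.O/X./.X]-1 (3,1)[OX/OX/.O/.X/.X]-1 (4,0)[OX/OX/.O/../XX]-1
p2 O@[OX/OX/XO/../.X]: (3,0)[OX/OX/XO/O./.X]+0* (3,1)[OX/OX/XO/.O/.X]+0 (4,0)[OX/OX/XO/../OX]+0
p3 X@[OX/OX/XO/O./.X]: (3,1)[OX/OX/XO/OX/.X]+0* (4,0)[OX/OX/XO/O./XX]+0
p4 O@[OX/OX/XO/OX/.X]: (4,0)[OX/OX/XO/OX/OX]+0*
p5 X@[OX/OX/XO/OX/OX] terminal +0; root [OX/OX/.O/../.X] d7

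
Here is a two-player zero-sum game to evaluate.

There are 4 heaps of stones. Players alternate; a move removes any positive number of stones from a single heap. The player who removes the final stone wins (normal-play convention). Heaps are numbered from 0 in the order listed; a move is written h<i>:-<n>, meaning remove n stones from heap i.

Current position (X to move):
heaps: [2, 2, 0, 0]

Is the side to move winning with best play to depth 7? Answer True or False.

X winning at [(2,2,0,0)]: False

[(2,2,0,0)] X move#1: h0:-1:-1/(1,2,0,0)*, h0:-2:-1/(0,2,0,0), h1:-1:-1/(2,1,0,0), h1:-2:-1/(2,0,0,0)
[(1,2,0,0)] O move#2: h0:-1:-1/(0,2,0,0), h1:-1:+1/(1,1,0,0)*, h1:-2:-1/(1,0,0,0)
[(1,1,0,0)] X move#3: h0:-1:-1/(0,1,0,0)*, h1:-1:-1/(1,0,0,0)
[(0,1,0,0)] O move#4: h1:-1:+1/(0,0,0,0)*
[(0,0,0,0)] end (terminal -1, X#5); searched (2,2,0,0) to 7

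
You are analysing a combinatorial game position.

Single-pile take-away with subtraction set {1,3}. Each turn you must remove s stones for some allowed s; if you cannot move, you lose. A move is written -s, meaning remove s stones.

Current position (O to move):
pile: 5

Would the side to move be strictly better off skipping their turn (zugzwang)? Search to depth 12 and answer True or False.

[5] O move#1: -1:+1/4*, -3:+1/2
[4] X move#2: -1:-1/3*, -3:-1/1
[3] O move#3: -1:+1/2*, -3:+1/0
[2] X move#4: -1:-1/1*
[1] O move#5: -1:+1/0*
[0] end (terminal -1, X#6); searched 5 to 12
pass branch (X moves first from the same position):
  | [5] X move#1: -1:+1/4*, -3:+1/2
  | [4] O move#2: -1:-1/3*, -3:-1/1
  | [3] X move#3: -1:+1/2*, -3:+1/0
  | [2] O move#4: -1:-1/1*
  | [1] X move#5: -1:+1/0*
  | [0] end (terminal -1, O#6); searched 5 to 12
O moving scores +1; O passing scores -1

zugzwang(5, O) = False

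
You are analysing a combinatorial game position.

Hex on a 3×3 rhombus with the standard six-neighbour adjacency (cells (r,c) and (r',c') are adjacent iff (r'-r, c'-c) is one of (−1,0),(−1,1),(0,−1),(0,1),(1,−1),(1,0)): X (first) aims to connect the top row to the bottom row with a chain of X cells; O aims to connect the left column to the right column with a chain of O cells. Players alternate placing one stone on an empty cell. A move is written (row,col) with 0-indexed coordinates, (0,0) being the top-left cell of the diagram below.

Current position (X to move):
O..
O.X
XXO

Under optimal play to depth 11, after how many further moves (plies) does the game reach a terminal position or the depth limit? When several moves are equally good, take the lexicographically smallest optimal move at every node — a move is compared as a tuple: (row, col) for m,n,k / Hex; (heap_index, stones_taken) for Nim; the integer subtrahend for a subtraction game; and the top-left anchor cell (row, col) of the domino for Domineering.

PV length from [O../O.X/XXO]: 3 plies

p1 X@[O../O.X/XXO]: (0,1)[OX./O.X/XXO]+1* (0,2)[O.X/O.X/XXO]+1 (1,1)[O../OXX/XXO]+1
p2 O@[OX./O.X/XXO]: (0,2)[OXO/O.X/XXO]-1* (1,1)[OX./OOX/XXO]-1
p3 X@[OXO/O.X/XXO]: (1,1)[OXO/OXX/XXO]+1*
p4 O@[OXO/OXX/XXO] terminal -1; root [O../O.X/XXO] d11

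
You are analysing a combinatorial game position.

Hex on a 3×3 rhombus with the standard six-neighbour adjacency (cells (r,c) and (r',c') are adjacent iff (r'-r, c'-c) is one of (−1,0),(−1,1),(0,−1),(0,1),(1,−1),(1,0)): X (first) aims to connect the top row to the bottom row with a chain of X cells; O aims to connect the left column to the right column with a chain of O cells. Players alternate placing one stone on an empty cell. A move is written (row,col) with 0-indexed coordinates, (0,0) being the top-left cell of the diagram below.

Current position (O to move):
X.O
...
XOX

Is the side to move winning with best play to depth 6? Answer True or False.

O winning at [X.O/.../XOX]: True

ply 1, O at X.O/.../XOX | (0,1)=-1→XOO/.../XOX; (1,0)=+1→X.O/O../XOX*; (1,1)=-1→X.O/.O./XOX; (1,2)=-1→X.O/..O/XOX
ply 2, X at X.O/O../XOX | (0,1)=-1→XXO/O../XOX*; (1,1)=-1→X.O/OX./XOX; (1,2)=-1→X.O/O.X/XOX
ply 3, O at XXO/O../XOX | (1,1)=+1→XXO/OO./XOX*; (1,2)=-1→XXO/O.O/XOX
ply 4: XXO/OO./XOX is terminal -1 (X); from X.O/.../XOX depth 6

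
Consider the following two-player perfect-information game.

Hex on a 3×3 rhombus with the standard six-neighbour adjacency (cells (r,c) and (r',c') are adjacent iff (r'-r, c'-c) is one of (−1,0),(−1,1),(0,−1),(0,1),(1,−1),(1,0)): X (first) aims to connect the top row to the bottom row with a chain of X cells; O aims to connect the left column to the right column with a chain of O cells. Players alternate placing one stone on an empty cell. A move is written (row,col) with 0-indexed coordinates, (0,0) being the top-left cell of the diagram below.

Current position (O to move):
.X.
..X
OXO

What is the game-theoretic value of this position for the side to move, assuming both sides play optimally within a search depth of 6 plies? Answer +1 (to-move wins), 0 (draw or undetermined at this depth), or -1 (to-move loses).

ply 1, O at .X./..X/OXO | (0,0)=-1→OX./..X/OXO*; (0,2)=-1→.XO/..X/OXO; (1,0)=-1→.X./O.X/OXO; (1,1)=-1→.X./.OX/OXO
ply 2, X at OX./..X/OXO | (0,2)=+1→OXX/..X/OXO*; (1,0)=+1→OX./X.X/OXO; (1,1)=+1→OX./.XX/OXO
ply 3: OXX/..X/OXO is terminal -1 (O); from .X./..X/OXO depth 6

value(.X./..X/OXO, O) = -1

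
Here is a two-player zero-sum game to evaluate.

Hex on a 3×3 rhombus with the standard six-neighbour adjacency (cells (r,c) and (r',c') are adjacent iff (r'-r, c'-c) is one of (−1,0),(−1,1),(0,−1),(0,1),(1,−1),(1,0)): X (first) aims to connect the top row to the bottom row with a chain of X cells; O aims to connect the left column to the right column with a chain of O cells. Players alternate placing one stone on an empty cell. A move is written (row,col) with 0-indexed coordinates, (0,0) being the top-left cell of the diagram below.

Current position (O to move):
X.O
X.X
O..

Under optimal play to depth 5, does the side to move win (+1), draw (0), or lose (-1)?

ply 1, O at X.O/X.X/O.. | (0,1)=-1→XOO/X.X/O..; (1,1)=+1→X.O/XOX/O..*; (2,1)=+1→X.O/X.X/OO.; (2,2)=+1→X.O/X.X/O.O
ply 2: X.O/XOX/O.. is terminal -1 (X); from X.O/X.X/O.. depth 5

value(X.O/X.X/O.., O) = +1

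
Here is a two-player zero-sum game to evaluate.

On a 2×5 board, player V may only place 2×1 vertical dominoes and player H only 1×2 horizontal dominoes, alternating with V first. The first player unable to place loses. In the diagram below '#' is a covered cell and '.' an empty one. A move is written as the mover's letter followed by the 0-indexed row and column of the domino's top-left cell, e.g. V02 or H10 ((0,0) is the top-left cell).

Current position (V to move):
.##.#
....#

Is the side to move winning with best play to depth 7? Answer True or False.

ply 1, V at .##.#/....# | V00=-1→###.#/#...#*; V03=-1→.####/...##
ply 2, H at ###.#/#...# | H11=-1→###.#/###.#; H12=+1→###.#/#.###*
ply 3: ###.#/#.### is terminal -1 (V); from .##.#/....# depth 7

V winning at [.##.#/....#]: False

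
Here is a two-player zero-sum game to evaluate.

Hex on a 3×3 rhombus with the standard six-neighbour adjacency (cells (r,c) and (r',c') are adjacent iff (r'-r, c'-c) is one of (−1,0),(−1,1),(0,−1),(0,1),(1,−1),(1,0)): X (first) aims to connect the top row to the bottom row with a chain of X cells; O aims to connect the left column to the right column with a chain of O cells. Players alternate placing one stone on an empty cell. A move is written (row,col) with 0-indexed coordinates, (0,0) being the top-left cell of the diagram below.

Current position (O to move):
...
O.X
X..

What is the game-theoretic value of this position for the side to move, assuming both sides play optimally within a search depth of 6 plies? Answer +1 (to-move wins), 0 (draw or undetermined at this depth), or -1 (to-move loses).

p1 O@[.../O.X/X..]: (0,0)[O../O.X/X..]-1 (0,1)[.O./O.X/X..]-1 (0,2)[..O/O.X/X..]+1* (1,1)[.../OOX/X..]-1 (2,1)[.../O.X/XO.]-1 (2,2)[.../O.X/X.O]-1
p2 X@[..O/O.X/X..]: (0,0)[X.O/O.X/X..]-1* (0,1)[.XO/O.X/X..]-1 (1,1)[..O/OXX/X..]-1 (2,1)[..O/O.X/XX.]-1 (2,2)[..O/O.X/X.X]-1
p3 O@[X.O/O.X/X..]: (0,1)[XOO/O.X/X..]+1* (1,1)[X.O/OOX/X..]+1 (2,1)[X.O/O.X/XO.]+1 (2,2)[X.O/O.X/X.O]+1
p4 X@[XOO/O.X/X..] terminal -1; root [.../O.X/X..] d6

value(.../O.X/X.., O) = +1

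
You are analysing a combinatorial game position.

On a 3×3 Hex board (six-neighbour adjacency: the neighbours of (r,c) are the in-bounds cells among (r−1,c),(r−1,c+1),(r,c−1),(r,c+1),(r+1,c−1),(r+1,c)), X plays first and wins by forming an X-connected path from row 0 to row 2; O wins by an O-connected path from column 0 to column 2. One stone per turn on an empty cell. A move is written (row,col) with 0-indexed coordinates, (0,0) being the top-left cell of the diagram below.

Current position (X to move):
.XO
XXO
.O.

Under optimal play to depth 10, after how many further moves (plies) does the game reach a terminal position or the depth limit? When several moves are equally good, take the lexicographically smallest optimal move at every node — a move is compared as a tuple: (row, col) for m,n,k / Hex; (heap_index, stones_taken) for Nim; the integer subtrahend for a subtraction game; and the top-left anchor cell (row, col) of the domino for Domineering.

PV length from [.XO/XXO/.O.]: 1 ply

ply 1, X at .XO/XXO/.O. | (0,0)=-1→XXO/XXO/.O.; (2,0)=+1→.XO/XXO/XO.*; (2,2)=-1→.XO/XXO/.OX
ply 2: .XO/XXO/XO. is terminal -1 (O); from .XO/XXO/.O. depth 10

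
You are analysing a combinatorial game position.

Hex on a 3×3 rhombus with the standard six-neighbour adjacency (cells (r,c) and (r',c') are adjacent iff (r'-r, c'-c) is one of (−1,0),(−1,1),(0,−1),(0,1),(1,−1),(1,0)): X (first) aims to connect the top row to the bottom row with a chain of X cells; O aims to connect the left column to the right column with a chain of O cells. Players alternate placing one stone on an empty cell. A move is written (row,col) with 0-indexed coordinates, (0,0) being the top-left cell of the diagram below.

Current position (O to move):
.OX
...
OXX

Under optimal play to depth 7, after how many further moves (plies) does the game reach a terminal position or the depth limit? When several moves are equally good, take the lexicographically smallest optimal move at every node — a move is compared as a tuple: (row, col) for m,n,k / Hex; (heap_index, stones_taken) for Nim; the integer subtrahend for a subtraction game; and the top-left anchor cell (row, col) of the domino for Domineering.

ply 1, O at .OX/.../OXX | (0,0)=-1→OOX/.../OXX*; (1,0)=-1→.OX/O../OXX; (1,1)=-1→.OX/.O./OXX; (1,2)=-1→.OX/..O/OXX
ply 2, X at OOX/.../OXX | (1,0)=+1→OOX/X../OXX*; (1,1)=+1→OOX/.X./OXX; (1,2)=+1→OOX/..X/OXX
ply 3, O at OOX/X../OXX | (1,1)=-1→OOX/XO./OXX*; (1,2)=-1→OOX/X.O/OXX
ply 4, X at OOX/XO./OXX | (1,2)=+1→OOX/XOX/OXX*
ply 5: OOX/XOX/OXX is terminal -1 (O); from .OX/.../OXX depth 7

PV length from [.OX/.../OXX]: 4 plies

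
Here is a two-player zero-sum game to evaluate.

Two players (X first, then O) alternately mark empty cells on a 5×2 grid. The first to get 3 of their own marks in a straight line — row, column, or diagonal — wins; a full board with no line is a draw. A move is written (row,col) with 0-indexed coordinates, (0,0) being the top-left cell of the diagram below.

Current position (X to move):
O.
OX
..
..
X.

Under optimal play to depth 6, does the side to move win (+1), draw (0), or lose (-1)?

value(O./OX/../../X., X) = +1

p1 X@[O./OX/../../X.]: (0,1)[OX/OX/../../X.]-1 (2,0)[O./OX/X./../X.]+1* (2,1)[O./OX/.X/../X.]-1 (3,0)[O./OX/../X./X.]-1 (3,1)[O./OX/../.X/X.]-1 (4,1)[O./OX/../../XX]-1
p2 O@[O./OX/X./../X.]: (0,1)[OO/OX/X./../X.]-1* (2,1)[O./OX/XO/../X.]-1 (3,0)[O./OX/X./O./X.]-1 (3,1)[O./OX/X./.O/X.]-1 (4,1)[O./OX/X./../XO]-1
p3 X@[OO/OX/X./../X.]: (2,1)[OO/OX/XX/../X.]+1* (3,0)[OO/OX/X./X./X.]+1 (3,1)[OO/OX/X./.X/X.]+1 (4,1)[OO/OX/X./../XX]+0
p4 O@[OO/OX/XX/../X.]: (3,0)[OO/OX/XX/O./X.]-1* (3,1)[OO/OX/XX/.O/X.]-1 (4,1)[OO/OX/XX/../XO]-1
p5 X@[OO/OX/XX/O./X.]: (3,1)[OO/OX/XX/OX/X.]+1* (4,1)[OO/OX/XX/O./XX]+0
p6 O@[OO/OX/XX/OX/X.] terminal -1; root [O./OX/../../X.] d6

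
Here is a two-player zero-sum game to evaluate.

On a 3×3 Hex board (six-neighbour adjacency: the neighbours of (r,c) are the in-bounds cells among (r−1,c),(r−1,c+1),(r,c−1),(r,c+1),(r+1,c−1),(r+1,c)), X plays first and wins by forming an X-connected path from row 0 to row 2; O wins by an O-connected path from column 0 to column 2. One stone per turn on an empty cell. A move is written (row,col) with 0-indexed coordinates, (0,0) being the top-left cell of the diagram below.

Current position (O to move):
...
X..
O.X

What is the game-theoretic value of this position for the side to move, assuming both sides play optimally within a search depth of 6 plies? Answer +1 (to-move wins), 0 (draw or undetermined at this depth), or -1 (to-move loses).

[.../X../O.X] O move#1: (0,0):-1/O../X../O.X, (0,1):-1/.O./X../O.X, (0,2):-1/..O/X../O.X, (1,1):+1/.../XO./O.X*, (1,2):+1/.../X.O/O.X, (2,1):-1/.../X../OOX
[.../XO./O.X] X move#2: (0,0):-1/X../XO./O.X*, (0,1):-1/.X./XO./O.X, (0,2):-1/..X/XO./O.X, (1,2):-1/.../XOX/O.X, (2,1):-1/.../XO./OXX
[X../XO./O.X] O move#3: (0,1):+1/XO./XO./O.X*, (0,2):+1/X.O/XO./O.X, (1,2):+1/X../XOO/O.X, (2,1):+1/X../XO./OOX
[XO./XO./O.X] X move#4: (0,2):-1/XOX/XO./O.X*, (1,2):-1/XO./XOX/O.X, (2,1):-1/XO./XO./OXX
[XOX/XO./O.X] O move#5: (1,2):+1/XOX/XOO/O.X*, (2,1):-1/XOX/XO./OOX
[XOX/XOO/O.X] end (terminal -1, X#6); searched .../X../O.X to 6

value(.../X../O.X, O) = +1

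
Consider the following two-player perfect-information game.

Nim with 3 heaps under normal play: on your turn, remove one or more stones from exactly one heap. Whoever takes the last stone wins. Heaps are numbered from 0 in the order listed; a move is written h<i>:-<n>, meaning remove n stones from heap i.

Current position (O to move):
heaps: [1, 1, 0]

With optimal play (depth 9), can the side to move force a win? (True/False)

ply 1, O at (1,1,0) | h0:-1=-1→(0,1,0)*; h1:-1=-1→(1,0,0)
ply 2, X at (0,1,0) | h1:-1=+1→(0,0,0)*
ply 3: (0,0,0) is terminal -1 (O); from (1,1,0) depth 9

O winning at [(1,1,0)]: False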